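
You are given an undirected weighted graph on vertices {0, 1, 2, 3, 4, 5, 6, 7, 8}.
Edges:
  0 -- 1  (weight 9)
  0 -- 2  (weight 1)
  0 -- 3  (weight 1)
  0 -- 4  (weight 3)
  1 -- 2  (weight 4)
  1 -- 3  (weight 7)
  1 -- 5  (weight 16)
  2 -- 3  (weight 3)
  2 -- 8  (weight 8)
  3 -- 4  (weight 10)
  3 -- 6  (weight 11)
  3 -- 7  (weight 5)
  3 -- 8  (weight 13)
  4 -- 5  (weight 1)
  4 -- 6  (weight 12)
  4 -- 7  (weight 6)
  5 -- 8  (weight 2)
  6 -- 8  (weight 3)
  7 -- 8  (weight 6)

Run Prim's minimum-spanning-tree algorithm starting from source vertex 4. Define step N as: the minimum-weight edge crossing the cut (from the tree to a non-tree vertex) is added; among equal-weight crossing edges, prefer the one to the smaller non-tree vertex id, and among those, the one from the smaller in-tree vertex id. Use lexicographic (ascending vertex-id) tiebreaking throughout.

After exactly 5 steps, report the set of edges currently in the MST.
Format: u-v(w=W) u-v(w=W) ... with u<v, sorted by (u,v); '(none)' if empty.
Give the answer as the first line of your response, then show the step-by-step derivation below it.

0-2(w=1) 0-3(w=1) 0-4(w=3) 4-5(w=1) 5-8(w=2)

step 1: add edge 4-5 (w=1); MST = {4-5(w=1)}
step 2: add edge 5-8 (w=2); MST = {4-5(w=1) 5-8(w=2)}
step 3: add edge 0-4 (w=3); MST = {0-4(w=3) 4-5(w=1) 5-8(w=2)}
step 4: add edge 0-2 (w=1); MST = {0-2(w=1) 0-4(w=3) 4-5(w=1) 5-8(w=2)}
step 5: add edge 0-3 (w=1); MST = {0-2(w=1) 0-3(w=1) 0-4(w=3) 4-5(w=1) 5-8(w=2)}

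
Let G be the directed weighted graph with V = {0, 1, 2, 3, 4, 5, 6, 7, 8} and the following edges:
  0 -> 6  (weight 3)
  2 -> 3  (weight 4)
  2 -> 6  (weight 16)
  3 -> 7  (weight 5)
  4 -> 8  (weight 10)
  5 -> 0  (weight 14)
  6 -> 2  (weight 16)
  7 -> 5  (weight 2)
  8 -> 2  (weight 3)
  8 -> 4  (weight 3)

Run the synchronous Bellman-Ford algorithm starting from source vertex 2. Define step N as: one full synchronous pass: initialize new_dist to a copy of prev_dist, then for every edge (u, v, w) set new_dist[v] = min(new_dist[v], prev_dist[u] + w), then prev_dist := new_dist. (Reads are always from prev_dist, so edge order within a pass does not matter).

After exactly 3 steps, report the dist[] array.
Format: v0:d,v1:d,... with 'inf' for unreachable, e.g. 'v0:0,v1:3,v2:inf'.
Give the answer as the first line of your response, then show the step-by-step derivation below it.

v0:inf,v1:inf,v2:0,v3:4,v4:inf,v5:11,v6:16,v7:9,v8:inf

step 1: dist = v0:inf,v1:inf,v2:0,v3:4,v4:inf,v5:inf,v6:16,v7:inf,v8:inf
step 2: dist = v0:inf,v1:inf,v2:0,v3:4,v4:inf,v5:inf,v6:16,v7:9,v8:inf
step 3: dist = v0:inf,v1:inf,v2:0,v3:4,v4:inf,v5:11,v6:16,v7:9,v8:inf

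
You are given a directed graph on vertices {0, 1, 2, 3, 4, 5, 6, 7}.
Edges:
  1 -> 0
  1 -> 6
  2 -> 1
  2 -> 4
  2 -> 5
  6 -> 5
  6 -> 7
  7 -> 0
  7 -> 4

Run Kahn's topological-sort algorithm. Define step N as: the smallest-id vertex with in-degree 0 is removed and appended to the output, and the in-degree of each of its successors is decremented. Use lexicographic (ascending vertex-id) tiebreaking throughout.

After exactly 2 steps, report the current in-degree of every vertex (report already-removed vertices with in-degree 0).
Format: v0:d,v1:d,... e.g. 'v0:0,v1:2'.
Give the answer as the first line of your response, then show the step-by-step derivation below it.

v0:1,v1:0,v2:0,v3:0,v4:1,v5:1,v6:0,v7:1

step 1: output 2; order=[2]; indeg=(2,0,0,0,1,1,1,1)
step 2: output 1; order=[2,1]; indeg=(1,0,0,0,1,1,0,1)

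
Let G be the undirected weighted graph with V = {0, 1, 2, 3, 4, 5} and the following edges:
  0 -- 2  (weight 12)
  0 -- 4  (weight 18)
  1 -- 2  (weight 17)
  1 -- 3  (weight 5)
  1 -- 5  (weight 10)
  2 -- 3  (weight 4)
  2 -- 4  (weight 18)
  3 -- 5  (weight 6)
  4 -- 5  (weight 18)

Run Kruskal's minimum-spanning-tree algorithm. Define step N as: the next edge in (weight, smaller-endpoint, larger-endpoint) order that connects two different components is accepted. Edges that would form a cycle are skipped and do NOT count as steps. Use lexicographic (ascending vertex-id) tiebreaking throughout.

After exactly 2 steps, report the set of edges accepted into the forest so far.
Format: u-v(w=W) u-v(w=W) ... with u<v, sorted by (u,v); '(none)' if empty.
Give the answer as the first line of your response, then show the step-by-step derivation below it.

1-3(w=5) 2-3(w=4)

step 1: add edge 2-3 (w=4); MST = {2-3(w=4)}
step 2: add edge 1-3 (w=5); MST = {1-3(w=5) 2-3(w=4)}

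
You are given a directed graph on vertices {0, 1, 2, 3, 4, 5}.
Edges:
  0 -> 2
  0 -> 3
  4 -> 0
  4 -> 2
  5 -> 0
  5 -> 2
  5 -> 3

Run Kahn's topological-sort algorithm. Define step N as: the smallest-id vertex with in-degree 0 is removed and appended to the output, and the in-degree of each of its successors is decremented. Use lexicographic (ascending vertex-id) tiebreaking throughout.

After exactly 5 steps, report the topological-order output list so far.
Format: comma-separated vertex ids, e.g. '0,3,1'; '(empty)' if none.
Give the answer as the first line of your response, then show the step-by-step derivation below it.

1,4,5,0,2

step 1: output 1; order=[1]; indeg=(2,0,3,2,0,0)
step 2: output 4; order=[1,4]; indeg=(1,0,2,2,0,0)
step 3: output 5; order=[1,4,5]; indeg=(0,0,1,1,0,0)
step 4: output 0; order=[1,4,5,0]; indeg=(0,0,0,0,0,0)
step 5: output 2; order=[1,4,5,0,2]; indeg=(0,0,0,0,0,0)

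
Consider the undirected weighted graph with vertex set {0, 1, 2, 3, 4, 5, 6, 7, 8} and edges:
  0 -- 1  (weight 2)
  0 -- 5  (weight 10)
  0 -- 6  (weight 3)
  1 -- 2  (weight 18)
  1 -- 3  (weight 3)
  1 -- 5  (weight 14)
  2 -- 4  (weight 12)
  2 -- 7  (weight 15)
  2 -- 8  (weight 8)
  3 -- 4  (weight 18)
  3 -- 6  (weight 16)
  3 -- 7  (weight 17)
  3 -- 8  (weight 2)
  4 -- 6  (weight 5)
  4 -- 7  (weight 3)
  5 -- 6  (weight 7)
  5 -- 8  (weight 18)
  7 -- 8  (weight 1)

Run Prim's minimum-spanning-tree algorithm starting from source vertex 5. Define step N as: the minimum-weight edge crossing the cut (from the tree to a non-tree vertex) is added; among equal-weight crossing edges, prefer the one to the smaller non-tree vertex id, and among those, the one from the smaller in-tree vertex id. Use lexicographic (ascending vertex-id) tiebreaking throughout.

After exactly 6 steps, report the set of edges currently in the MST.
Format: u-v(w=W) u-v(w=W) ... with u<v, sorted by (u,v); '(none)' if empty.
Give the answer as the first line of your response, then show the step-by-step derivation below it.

0-1(w=2) 0-6(w=3) 1-3(w=3) 3-8(w=2) 5-6(w=7) 7-8(w=1)

step 1: add edge 5-6 (w=7); MST = {5-6(w=7)}
step 2: add edge 0-6 (w=3); MST = {0-6(w=3) 5-6(w=7)}
step 3: add edge 0-1 (w=2); MST = {0-1(w=2) 0-6(w=3) 5-6(w=7)}
step 4: add edge 1-3 (w=3); MST = {0-1(w=2) 0-6(w=3) 1-3(w=3) 5-6(w=7)}
step 5: add edge 3-8 (w=2); MST = {0-1(w=2) 0-6(w=3) 1-3(w=3) 3-8(w=2) 5-6(w=7)}
step 6: add edge 7-8 (w=1); MST = {0-1(w=2) 0-6(w=3) 1-3(w=3) 3-8(w=2) 5-6(w=7) 7-8(w=1)}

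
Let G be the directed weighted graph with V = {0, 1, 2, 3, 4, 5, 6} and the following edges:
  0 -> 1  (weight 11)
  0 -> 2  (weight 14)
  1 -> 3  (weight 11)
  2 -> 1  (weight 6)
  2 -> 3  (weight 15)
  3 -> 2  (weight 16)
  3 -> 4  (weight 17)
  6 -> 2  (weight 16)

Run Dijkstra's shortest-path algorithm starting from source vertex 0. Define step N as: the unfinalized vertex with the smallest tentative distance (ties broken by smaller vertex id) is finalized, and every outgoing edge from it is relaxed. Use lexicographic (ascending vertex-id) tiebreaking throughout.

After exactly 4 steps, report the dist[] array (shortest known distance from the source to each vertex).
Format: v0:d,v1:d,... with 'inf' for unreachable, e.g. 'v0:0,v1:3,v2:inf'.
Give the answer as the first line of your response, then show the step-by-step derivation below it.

v0:0,v1:11,v2:14,v3:22,v4:39,v5:inf,v6:inf

step 1: dist = v0:0,v1:11,v2:14,v3:inf,v4:inf,v5:inf,v6:inf
step 2: dist = v0:0,v1:11,v2:14,v3:22,v4:inf,v5:inf,v6:inf
step 3: dist = v0:0,v1:11,v2:14,v3:22,v4:inf,v5:inf,v6:inf
step 4: dist = v0:0,v1:11,v2:14,v3:22,v4:39,v5:inf,v6:inf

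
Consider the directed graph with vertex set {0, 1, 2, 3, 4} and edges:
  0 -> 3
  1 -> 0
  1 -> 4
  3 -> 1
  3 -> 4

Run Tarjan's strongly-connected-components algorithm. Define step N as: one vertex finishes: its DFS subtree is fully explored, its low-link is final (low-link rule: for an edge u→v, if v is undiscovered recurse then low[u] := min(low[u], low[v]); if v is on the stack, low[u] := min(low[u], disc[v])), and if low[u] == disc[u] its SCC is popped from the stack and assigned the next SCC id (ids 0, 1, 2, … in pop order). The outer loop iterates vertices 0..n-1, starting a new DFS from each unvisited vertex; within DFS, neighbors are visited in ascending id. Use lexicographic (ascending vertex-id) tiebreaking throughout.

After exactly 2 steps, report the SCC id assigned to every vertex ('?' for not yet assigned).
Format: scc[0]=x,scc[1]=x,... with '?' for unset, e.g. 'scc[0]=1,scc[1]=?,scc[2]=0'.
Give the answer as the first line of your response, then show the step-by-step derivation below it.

scc[0]=?,scc[1]=?,scc[2]=?,scc[3]=?,scc[4]=0

step 1: low=(low[0]=0,low[1]=0,low[2]=?,low[3]=1,low[4]=3); scc=(scc[0]=?,scc[1]=?,scc[2]=?,scc[3]=?,scc[4]=0)
step 2: low=(low[0]=0,low[1]=0,low[2]=?,low[3]=1,low[4]=3); scc=(scc[0]=?,scc[1]=?,scc[2]=?,scc[3]=?,scc[4]=0)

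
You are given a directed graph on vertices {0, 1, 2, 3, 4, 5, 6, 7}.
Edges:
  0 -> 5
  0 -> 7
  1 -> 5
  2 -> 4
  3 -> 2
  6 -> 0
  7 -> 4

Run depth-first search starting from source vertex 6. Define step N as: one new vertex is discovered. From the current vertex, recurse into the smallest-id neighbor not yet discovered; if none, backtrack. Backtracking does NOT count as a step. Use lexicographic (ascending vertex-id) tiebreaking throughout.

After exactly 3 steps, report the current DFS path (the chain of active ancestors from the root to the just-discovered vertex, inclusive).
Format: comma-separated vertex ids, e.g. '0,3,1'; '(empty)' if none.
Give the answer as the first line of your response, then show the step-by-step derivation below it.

6,0,5

step 1: discover 6; path=6; order=6
step 2: discover 0; path=6>0; order=6,0
step 3: discover 5; path=6>0>5; order=6,0,5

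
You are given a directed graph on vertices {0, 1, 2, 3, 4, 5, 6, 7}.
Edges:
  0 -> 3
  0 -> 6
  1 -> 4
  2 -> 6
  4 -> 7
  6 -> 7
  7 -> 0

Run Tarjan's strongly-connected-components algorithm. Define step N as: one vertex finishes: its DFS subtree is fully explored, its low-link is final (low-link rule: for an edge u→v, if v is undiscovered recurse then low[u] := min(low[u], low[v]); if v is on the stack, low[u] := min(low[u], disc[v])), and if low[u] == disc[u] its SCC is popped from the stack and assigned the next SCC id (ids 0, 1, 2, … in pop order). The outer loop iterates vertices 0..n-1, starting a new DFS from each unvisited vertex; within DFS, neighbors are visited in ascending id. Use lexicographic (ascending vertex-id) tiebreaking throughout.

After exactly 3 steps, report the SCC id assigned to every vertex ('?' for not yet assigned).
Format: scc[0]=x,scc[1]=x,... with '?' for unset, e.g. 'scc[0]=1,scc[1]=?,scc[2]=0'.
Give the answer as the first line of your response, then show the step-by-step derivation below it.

scc[0]=?,scc[1]=?,scc[2]=?,scc[3]=0,scc[4]=?,scc[5]=?,scc[6]=?,scc[7]=?

step 1: low=(low[0]=0,low[1]=?,low[2]=?,low[3]=1,low[4]=?,low[5]=?,low[6]=?,low[7]=?); scc=(scc[0]=?,scc[1]=?,scc[2]=?,scc[3]=0,scc[4]=?,scc[5]=?,scc[6]=?,scc[7]=?)
step 2: low=(low[0]=0,low[1]=?,low[2]=?,low[3]=1,low[4]=?,low[5]=?,low[6]=2,low[7]=0); scc=(scc[0]=?,scc[1]=?,scc[2]=?,scc[3]=0,scc[4]=?,scc[5]=?,scc[6]=?,scc[7]=?)
step 3: low=(low[0]=0,low[1]=?,low[2]=?,low[3]=1,low[4]=?,low[5]=?,low[6]=0,low[7]=0); scc=(scc[0]=?,scc[1]=?,scc[2]=?,scc[3]=0,scc[4]=?,scc[5]=?,scc[6]=?,scc[7]=?)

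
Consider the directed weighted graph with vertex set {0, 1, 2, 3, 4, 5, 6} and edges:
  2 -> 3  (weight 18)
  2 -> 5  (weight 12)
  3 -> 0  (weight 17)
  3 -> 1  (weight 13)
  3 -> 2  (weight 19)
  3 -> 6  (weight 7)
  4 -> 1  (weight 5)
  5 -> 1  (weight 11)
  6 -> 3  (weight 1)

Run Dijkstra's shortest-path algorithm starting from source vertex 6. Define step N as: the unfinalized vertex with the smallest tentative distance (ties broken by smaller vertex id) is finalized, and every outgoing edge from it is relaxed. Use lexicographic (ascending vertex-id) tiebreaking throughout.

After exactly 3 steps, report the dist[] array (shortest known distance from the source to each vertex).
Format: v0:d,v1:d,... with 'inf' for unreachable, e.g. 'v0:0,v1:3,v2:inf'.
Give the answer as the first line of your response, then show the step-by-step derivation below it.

v0:18,v1:14,v2:20,v3:1,v4:inf,v5:inf,v6:0

step 1: dist = v0:inf,v1:inf,v2:inf,v3:1,v4:inf,v5:inf,v6:0
step 2: dist = v0:18,v1:14,v2:20,v3:1,v4:inf,v5:inf,v6:0
step 3: dist = v0:18,v1:14,v2:20,v3:1,v4:inf,v5:inf,v6:0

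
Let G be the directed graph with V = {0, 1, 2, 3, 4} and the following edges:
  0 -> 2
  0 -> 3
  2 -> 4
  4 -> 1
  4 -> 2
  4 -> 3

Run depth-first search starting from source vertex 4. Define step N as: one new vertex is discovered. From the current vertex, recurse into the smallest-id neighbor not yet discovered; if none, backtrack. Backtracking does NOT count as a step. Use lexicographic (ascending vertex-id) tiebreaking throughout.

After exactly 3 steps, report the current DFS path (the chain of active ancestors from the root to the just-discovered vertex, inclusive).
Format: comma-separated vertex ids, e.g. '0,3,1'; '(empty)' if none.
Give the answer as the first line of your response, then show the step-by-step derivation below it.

4,2

step 1: discover 4; path=4; order=4
step 2: discover 1; path=4>1; order=4,1
step 3: discover 2; path=4>2; order=4,1,2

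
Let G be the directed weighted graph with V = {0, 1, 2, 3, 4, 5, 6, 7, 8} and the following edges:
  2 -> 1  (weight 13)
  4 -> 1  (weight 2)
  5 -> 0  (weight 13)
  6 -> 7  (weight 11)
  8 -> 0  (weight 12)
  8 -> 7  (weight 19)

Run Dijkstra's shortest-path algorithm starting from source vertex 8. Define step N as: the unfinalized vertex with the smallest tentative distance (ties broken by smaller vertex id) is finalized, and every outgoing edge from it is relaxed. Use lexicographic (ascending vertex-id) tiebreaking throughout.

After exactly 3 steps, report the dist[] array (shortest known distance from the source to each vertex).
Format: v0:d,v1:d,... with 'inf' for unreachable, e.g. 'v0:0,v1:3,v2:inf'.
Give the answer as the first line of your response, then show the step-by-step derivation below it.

v0:12,v1:inf,v2:inf,v3:inf,v4:inf,v5:inf,v6:inf,v7:19,v8:0

step 1: dist = v0:12,v1:inf,v2:inf,v3:inf,v4:inf,v5:inf,v6:inf,v7:19,v8:0
step 2: dist = v0:12,v1:inf,v2:inf,v3:inf,v4:inf,v5:inf,v6:inf,v7:19,v8:0
step 3: dist = v0:12,v1:inf,v2:inf,v3:inf,v4:inf,v5:inf,v6:inf,v7:19,v8:0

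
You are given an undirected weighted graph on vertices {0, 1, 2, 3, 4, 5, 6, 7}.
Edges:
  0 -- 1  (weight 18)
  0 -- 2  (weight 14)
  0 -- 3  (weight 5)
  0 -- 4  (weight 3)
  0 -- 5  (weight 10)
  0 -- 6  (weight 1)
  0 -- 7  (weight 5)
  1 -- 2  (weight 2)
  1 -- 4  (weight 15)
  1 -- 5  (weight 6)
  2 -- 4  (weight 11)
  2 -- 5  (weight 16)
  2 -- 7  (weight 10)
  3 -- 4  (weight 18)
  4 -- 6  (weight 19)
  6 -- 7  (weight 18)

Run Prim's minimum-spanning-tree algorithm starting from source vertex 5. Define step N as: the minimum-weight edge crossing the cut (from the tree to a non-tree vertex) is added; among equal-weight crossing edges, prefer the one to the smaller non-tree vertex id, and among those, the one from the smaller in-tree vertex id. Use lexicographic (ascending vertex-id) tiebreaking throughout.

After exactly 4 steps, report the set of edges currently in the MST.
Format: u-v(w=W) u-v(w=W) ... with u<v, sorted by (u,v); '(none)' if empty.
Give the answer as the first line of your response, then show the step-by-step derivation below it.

0-5(w=10) 0-6(w=1) 1-2(w=2) 1-5(w=6)

step 1: add edge 1-5 (w=6); MST = {1-5(w=6)}
step 2: add edge 1-2 (w=2); MST = {1-2(w=2) 1-5(w=6)}
step 3: add edge 0-5 (w=10); MST = {0-5(w=10) 1-2(w=2) 1-5(w=6)}
step 4: add edge 0-6 (w=1); MST = {0-5(w=10) 0-6(w=1) 1-2(w=2) 1-5(w=6)}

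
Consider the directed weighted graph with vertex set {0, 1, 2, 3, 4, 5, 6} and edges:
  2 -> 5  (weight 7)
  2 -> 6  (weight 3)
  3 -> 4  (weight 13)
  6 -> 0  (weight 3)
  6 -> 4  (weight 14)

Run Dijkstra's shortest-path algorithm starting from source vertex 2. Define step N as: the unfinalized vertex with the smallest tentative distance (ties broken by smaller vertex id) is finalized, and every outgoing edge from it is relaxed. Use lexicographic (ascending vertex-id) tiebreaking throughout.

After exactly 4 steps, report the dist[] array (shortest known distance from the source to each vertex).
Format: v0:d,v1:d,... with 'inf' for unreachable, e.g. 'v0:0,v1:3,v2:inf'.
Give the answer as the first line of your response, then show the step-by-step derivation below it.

v0:6,v1:inf,v2:0,v3:inf,v4:17,v5:7,v6:3

step 1: dist = v0:inf,v1:inf,v2:0,v3:inf,v4:inf,v5:7,v6:3
step 2: dist = v0:6,v1:inf,v2:0,v3:inf,v4:17,v5:7,v6:3
step 3: dist = v0:6,v1:inf,v2:0,v3:inf,v4:17,v5:7,v6:3
step 4: dist = v0:6,v1:inf,v2:0,v3:inf,v4:17,v5:7,v6:3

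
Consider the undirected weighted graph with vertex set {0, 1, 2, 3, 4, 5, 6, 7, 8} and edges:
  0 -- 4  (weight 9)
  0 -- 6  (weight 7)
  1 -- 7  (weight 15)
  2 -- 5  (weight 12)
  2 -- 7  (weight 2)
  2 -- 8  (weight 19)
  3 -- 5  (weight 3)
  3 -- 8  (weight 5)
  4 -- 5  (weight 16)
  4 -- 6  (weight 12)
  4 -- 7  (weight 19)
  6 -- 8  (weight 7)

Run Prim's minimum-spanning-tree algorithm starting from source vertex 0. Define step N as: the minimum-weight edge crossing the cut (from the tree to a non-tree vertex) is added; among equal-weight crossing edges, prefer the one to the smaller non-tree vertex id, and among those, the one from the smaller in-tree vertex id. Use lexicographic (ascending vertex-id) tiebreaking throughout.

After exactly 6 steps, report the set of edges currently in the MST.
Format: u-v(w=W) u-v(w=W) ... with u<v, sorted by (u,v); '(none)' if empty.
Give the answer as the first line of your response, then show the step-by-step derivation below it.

0-4(w=9) 0-6(w=7) 2-5(w=12) 3-5(w=3) 3-8(w=5) 6-8(w=7)

step 1: add edge 0-6 (w=7); MST = {0-6(w=7)}
step 2: add edge 6-8 (w=7); MST = {0-6(w=7) 6-8(w=7)}
step 3: add edge 3-8 (w=5); MST = {0-6(w=7) 3-8(w=5) 6-8(w=7)}
step 4: add edge 3-5 (w=3); MST = {0-6(w=7) 3-5(w=3) 3-8(w=5) 6-8(w=7)}
step 5: add edge 0-4 (w=9); MST = {0-4(w=9) 0-6(w=7) 3-5(w=3) 3-8(w=5) 6-8(w=7)}
step 6: add edge 2-5 (w=12); MST = {0-4(w=9) 0-6(w=7) 2-5(w=12) 3-5(w=3) 3-8(w=5) 6-8(w=7)}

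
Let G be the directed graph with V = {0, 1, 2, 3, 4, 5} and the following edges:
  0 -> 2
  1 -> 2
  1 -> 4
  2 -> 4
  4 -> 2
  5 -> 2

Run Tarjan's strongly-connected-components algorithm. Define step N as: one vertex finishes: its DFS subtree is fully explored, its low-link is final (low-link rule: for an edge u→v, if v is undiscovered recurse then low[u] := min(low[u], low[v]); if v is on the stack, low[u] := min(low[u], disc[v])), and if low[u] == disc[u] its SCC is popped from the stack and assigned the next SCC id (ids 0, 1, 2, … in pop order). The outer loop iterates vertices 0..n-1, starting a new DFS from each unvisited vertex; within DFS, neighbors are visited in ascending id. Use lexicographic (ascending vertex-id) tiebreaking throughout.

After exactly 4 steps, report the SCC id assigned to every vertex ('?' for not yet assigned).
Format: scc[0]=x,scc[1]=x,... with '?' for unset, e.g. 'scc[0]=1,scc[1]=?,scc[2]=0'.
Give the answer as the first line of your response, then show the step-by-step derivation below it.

scc[0]=1,scc[1]=2,scc[2]=0,scc[3]=?,scc[4]=0,scc[5]=?

step 1: low=(low[0]=0,low[1]=?,low[2]=1,low[3]=?,low[4]=1,low[5]=?); scc=(scc[0]=?,scc[1]=?,scc[2]=?,scc[3]=?,scc[4]=?,scc[5]=?)
step 2: low=(low[0]=0,low[1]=?,low[2]=1,low[3]=?,low[4]=1,low[5]=?); scc=(scc[0]=?,scc[1]=?,scc[2]=0,scc[3]=?,scc[4]=0,scc[5]=?)
step 3: low=(low[0]=0,low[1]=?,low[2]=1,low[3]=?,low[4]=1,low[5]=?); scc=(scc[0]=1,scc[1]=?,scc[2]=0,scc[3]=?,scc[4]=0,scc[5]=?)
step 4: low=(low[0]=0,low[1]=3,low[2]=1,low[3]=?,low[4]=1,low[5]=?); scc=(scc[0]=1,scc[1]=2,scc[2]=0,scc[3]=?,scc[4]=0,scc[5]=?)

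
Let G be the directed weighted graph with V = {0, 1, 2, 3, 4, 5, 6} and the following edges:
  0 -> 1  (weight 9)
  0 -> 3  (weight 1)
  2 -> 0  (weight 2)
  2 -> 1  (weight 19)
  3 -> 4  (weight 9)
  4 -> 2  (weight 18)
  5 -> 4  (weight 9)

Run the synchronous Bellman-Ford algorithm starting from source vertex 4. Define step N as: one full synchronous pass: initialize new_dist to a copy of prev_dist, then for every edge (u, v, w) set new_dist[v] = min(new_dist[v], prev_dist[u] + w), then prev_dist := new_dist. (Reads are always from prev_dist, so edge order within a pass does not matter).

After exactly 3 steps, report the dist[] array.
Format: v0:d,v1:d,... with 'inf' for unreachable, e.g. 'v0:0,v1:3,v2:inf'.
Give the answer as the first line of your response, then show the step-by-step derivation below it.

v0:20,v1:29,v2:18,v3:21,v4:0,v5:inf,v6:inf

step 1: dist = v0:inf,v1:inf,v2:18,v3:inf,v4:0,v5:inf,v6:inf
step 2: dist = v0:20,v1:37,v2:18,v3:inf,v4:0,v5:inf,v6:inf
step 3: dist = v0:20,v1:29,v2:18,v3:21,v4:0,v5:inf,v6:inf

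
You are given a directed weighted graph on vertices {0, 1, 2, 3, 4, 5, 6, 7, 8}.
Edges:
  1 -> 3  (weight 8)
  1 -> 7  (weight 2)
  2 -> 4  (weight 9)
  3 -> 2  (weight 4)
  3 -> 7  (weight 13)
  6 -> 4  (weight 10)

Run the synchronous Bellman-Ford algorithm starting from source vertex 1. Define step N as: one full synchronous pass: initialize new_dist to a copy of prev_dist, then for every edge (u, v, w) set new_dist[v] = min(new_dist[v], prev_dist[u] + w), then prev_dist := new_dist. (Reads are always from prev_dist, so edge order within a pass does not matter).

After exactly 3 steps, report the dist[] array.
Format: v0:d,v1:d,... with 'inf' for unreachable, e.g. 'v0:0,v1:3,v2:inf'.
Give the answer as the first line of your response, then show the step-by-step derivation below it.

v0:inf,v1:0,v2:12,v3:8,v4:21,v5:inf,v6:inf,v7:2,v8:inf

step 1: dist = v0:inf,v1:0,v2:inf,v3:8,v4:inf,v5:inf,v6:inf,v7:2,v8:inf
step 2: dist = v0:inf,v1:0,v2:12,v3:8,v4:inf,v5:inf,v6:inf,v7:2,v8:inf
step 3: dist = v0:inf,v1:0,v2:12,v3:8,v4:21,v5:inf,v6:inf,v7:2,v8:inf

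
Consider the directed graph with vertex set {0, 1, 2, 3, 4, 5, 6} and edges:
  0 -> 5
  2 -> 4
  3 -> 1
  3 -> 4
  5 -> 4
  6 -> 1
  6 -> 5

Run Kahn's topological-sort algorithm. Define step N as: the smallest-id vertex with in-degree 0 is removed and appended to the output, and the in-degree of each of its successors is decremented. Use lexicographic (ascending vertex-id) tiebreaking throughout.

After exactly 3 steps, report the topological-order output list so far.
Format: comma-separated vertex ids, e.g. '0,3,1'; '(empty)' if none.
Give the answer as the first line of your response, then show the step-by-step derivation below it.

0,2,3

step 1: output 0; order=[0]; indeg=(0,2,0,0,3,1,0)
step 2: output 2; order=[0,2]; indeg=(0,2,0,0,2,1,0)
step 3: output 3; order=[0,2,3]; indeg=(0,1,0,0,1,1,0)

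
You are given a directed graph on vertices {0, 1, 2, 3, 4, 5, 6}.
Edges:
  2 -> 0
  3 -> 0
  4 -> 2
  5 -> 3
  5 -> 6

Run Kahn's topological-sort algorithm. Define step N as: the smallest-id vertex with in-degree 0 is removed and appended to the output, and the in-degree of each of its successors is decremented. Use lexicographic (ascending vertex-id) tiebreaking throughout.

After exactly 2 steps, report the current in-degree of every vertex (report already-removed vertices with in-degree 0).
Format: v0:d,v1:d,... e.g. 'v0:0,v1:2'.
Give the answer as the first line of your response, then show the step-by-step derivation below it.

v0:2,v1:0,v2:0,v3:1,v4:0,v5:0,v6:1

step 1: output 1; order=[1]; indeg=(2,0,1,1,0,0,1)
step 2: output 4; order=[1,4]; indeg=(2,0,0,1,0,0,1)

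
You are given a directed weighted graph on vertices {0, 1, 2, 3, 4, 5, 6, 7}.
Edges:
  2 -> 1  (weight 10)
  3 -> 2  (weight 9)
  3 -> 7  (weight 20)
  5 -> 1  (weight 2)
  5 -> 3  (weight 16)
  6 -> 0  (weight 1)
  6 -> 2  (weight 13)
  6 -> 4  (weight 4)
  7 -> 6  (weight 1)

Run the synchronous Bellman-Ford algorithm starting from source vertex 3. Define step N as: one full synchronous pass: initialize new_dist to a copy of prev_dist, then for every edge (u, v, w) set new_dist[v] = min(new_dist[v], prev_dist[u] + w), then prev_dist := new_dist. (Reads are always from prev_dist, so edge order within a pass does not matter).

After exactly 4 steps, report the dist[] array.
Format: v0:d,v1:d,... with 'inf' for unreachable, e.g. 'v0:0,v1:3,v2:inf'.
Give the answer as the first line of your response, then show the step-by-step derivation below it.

v0:22,v1:19,v2:9,v3:0,v4:25,v5:inf,v6:21,v7:20

step 1: dist = v0:inf,v1:inf,v2:9,v3:0,v4:inf,v5:inf,v6:inf,v7:20
step 2: dist = v0:inf,v1:19,v2:9,v3:0,v4:inf,v5:inf,v6:21,v7:20
step 3: dist = v0:22,v1:19,v2:9,v3:0,v4:25,v5:inf,v6:21,v7:20
step 4: dist = v0:22,v1:19,v2:9,v3:0,v4:25,v5:inf,v6:21,v7:20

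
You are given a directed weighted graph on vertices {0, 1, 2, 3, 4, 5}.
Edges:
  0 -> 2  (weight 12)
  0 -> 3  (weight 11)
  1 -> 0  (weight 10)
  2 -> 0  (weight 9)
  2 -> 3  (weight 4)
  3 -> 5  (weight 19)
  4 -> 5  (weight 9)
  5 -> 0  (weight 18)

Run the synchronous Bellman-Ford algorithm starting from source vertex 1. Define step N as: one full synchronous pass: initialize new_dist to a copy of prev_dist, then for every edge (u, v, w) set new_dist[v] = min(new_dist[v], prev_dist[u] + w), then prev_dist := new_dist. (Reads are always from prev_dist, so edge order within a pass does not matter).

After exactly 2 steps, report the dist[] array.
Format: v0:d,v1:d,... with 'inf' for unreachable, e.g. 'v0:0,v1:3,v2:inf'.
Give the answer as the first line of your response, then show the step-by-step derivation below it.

v0:10,v1:0,v2:22,v3:21,v4:inf,v5:inf

step 1: dist = v0:10,v1:0,v2:inf,v3:inf,v4:inf,v5:inf
step 2: dist = v0:10,v1:0,v2:22,v3:21,v4:inf,v5:inf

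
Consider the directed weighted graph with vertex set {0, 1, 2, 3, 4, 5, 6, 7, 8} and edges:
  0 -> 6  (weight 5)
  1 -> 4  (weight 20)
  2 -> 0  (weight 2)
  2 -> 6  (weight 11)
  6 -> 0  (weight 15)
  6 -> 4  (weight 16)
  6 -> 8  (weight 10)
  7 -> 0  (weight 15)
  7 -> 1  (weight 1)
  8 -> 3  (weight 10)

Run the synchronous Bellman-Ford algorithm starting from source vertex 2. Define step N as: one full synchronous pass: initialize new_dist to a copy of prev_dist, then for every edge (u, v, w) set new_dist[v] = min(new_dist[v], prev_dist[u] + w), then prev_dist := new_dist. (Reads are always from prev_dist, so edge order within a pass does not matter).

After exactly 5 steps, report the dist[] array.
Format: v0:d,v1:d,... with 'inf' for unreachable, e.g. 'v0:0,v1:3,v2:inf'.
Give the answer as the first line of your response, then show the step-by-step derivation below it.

v0:2,v1:inf,v2:0,v3:27,v4:23,v5:inf,v6:7,v7:inf,v8:17

step 1: dist = v0:2,v1:inf,v2:0,v3:inf,v4:inf,v5:inf,v6:11,v7:inf,v8:inf
step 2: dist = v0:2,v1:inf,v2:0,v3:inf,v4:27,v5:inf,v6:7,v7:inf,v8:21
step 3: dist = v0:2,v1:inf,v2:0,v3:31,v4:23,v5:inf,v6:7,v7:inf,v8:17
step 4: dist = v0:2,v1:inf,v2:0,v3:27,v4:23,v5:inf,v6:7,v7:inf,v8:17
step 5: dist = v0:2,v1:inf,v2:0,v3:27,v4:23,v5:inf,v6:7,v7:inf,v8:17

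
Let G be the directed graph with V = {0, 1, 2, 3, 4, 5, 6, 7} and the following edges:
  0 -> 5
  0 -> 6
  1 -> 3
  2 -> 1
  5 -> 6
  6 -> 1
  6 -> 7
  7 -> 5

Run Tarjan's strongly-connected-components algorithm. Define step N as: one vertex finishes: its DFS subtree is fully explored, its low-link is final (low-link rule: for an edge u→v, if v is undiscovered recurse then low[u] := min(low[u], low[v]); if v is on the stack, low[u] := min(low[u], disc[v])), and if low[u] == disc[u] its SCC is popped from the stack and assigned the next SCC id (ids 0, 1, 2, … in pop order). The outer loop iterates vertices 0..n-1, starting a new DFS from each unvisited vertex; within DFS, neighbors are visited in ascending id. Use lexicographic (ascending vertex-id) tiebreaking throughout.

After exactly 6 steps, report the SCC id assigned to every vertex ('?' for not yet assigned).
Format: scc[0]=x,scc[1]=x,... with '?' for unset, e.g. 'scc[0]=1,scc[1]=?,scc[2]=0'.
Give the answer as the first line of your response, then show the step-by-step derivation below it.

scc[0]=3,scc[1]=1,scc[2]=?,scc[3]=0,scc[4]=?,scc[5]=2,scc[6]=2,scc[7]=2

step 1: low=(low[0]=0,low[1]=3,low[2]=?,low[3]=4,low[4]=?,low[5]=1,low[6]=2,low[7]=?); scc=(scc[0]=?,scc[1]=?,scc[2]=?,scc[3]=0,scc[4]=?,scc[5]=?,scc[6]=?,scc[7]=?)
step 2: low=(low[0]=0,low[1]=3,low[2]=?,low[3]=4,low[4]=?,low[5]=1,low[6]=2,low[7]=?); scc=(scc[0]=?,scc[1]=1,scc[2]=?,scc[3]=0,scc[4]=?,scc[5]=?,scc[6]=?,scc[7]=?)
step 3: low=(low[0]=0,low[1]=3,low[2]=?,low[3]=4,low[4]=?,low[5]=1,low[6]=2,low[7]=1); scc=(scc[0]=?,scc[1]=1,scc[2]=?,scc[3]=0,scc[4]=?,scc[5]=?,scc[6]=?,scc[7]=?)
step 4: low=(low[0]=0,low[1]=3,low[2]=?,low[3]=4,low[4]=?,low[5]=1,low[6]=1,low[7]=1); scc=(scc[0]=?,scc[1]=1,scc[2]=?,scc[3]=0,scc[4]=?,scc[5]=?,scc[6]=?,scc[7]=?)
step 5: low=(low[0]=0,low[1]=3,low[2]=?,low[3]=4,low[4]=?,low[5]=1,low[6]=1,low[7]=1); scc=(scc[0]=?,scc[1]=1,scc[2]=?,scc[3]=0,scc[4]=?,scc[5]=2,scc[6]=2,scc[7]=2)
step 6: low=(low[0]=0,low[1]=3,low[2]=?,low[3]=4,low[4]=?,low[5]=1,low[6]=1,low[7]=1); scc=(scc[0]=3,scc[1]=1,scc[2]=?,scc[3]=0,scc[4]=?,scc[5]=2,scc[6]=2,scc[7]=2)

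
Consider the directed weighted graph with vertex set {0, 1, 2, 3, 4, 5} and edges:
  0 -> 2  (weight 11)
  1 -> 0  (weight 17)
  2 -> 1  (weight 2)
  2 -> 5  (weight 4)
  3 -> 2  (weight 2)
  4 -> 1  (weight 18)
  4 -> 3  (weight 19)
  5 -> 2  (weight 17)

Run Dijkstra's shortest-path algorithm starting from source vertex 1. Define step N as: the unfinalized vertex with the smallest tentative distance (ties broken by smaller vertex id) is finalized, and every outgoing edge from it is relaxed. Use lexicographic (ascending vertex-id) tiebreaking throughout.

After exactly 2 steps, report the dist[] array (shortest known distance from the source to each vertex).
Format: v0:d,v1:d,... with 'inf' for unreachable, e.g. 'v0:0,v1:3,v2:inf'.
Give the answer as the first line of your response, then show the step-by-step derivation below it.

v0:17,v1:0,v2:28,v3:inf,v4:inf,v5:inf

step 1: dist = v0:17,v1:0,v2:inf,v3:inf,v4:inf,v5:inf
step 2: dist = v0:17,v1:0,v2:28,v3:inf,v4:inf,v5:inf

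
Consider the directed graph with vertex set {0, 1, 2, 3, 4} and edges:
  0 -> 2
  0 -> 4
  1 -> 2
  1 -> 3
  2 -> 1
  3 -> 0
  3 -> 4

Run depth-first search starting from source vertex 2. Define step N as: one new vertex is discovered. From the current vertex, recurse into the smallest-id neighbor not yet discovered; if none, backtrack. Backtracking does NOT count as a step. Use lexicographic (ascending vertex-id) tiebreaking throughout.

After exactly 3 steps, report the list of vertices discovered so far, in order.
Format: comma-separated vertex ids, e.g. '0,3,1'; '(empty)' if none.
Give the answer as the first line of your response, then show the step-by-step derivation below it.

2,1,3

step 1: discover 2; path=2; order=2
step 2: discover 1; path=2>1; order=2,1
step 3: discover 3; path=2>1>3; order=2,1,3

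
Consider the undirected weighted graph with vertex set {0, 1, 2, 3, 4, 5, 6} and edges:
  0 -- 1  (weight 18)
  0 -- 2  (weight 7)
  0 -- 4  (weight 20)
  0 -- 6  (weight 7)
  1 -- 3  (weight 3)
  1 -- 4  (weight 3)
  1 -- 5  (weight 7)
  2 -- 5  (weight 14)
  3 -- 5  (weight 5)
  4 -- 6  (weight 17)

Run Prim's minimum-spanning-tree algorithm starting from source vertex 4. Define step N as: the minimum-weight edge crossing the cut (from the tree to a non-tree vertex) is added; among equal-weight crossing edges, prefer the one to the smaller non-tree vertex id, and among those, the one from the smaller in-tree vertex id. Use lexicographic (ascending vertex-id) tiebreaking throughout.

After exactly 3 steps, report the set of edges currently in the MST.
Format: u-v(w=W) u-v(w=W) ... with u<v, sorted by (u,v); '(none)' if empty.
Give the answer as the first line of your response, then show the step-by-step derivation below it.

1-3(w=3) 1-4(w=3) 3-5(w=5)

step 1: add edge 1-4 (w=3); MST = {1-4(w=3)}
step 2: add edge 1-3 (w=3); MST = {1-3(w=3) 1-4(w=3)}
step 3: add edge 3-5 (w=5); MST = {1-3(w=3) 1-4(w=3) 3-5(w=5)}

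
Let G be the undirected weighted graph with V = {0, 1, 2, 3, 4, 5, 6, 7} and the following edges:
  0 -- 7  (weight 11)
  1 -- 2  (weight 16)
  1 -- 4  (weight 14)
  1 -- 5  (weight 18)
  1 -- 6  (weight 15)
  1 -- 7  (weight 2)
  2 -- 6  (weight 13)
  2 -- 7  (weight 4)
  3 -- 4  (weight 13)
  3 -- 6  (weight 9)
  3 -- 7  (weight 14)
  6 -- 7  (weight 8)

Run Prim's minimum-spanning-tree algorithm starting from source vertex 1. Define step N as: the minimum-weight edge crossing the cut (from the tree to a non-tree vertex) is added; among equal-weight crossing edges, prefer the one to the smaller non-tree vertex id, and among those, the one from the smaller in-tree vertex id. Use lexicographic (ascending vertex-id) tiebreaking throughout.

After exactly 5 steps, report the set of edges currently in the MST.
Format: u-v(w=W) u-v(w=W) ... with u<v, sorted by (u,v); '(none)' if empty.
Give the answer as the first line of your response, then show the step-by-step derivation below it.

0-7(w=11) 1-7(w=2) 2-7(w=4) 3-6(w=9) 6-7(w=8)

step 1: add edge 1-7 (w=2); MST = {1-7(w=2)}
step 2: add edge 2-7 (w=4); MST = {1-7(w=2) 2-7(w=4)}
step 3: add edge 6-7 (w=8); MST = {1-7(w=2) 2-7(w=4) 6-7(w=8)}
step 4: add edge 3-6 (w=9); MST = {1-7(w=2) 2-7(w=4) 3-6(w=9) 6-7(w=8)}
step 5: add edge 0-7 (w=11); MST = {0-7(w=11) 1-7(w=2) 2-7(w=4) 3-6(w=9) 6-7(w=8)}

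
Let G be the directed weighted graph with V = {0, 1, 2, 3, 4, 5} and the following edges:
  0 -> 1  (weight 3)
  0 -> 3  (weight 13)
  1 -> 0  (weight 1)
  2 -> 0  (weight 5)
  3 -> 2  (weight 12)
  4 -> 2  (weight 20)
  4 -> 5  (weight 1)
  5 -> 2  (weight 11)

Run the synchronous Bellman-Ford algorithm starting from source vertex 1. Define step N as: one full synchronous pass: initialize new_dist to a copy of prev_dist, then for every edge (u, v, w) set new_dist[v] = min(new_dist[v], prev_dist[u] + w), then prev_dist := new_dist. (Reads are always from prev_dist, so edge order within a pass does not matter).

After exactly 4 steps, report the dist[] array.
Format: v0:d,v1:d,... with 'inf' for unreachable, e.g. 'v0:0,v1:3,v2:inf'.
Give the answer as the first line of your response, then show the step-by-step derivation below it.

v0:1,v1:0,v2:26,v3:14,v4:inf,v5:inf

step 1: dist = v0:1,v1:0,v2:inf,v3:inf,v4:inf,v5:inf
step 2: dist = v0:1,v1:0,v2:inf,v3:14,v4:inf,v5:inf
step 3: dist = v0:1,v1:0,v2:26,v3:14,v4:inf,v5:inf
step 4: dist = v0:1,v1:0,v2:26,v3:14,v4:inf,v5:inf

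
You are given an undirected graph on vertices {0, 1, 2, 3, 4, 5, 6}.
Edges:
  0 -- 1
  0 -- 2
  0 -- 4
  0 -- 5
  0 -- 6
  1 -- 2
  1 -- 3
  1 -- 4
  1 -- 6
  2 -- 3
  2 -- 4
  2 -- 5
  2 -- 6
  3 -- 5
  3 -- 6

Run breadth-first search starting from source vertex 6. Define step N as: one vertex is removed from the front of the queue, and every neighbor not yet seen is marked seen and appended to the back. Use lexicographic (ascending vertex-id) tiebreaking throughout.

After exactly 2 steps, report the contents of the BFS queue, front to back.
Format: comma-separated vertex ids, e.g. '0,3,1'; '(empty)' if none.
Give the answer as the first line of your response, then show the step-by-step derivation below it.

1,2,3,4,5

step 1: dequeue 6; queue=[0,1,2,3]; order=6
step 2: dequeue 0; queue=[1,2,3,4,5]; order=6,0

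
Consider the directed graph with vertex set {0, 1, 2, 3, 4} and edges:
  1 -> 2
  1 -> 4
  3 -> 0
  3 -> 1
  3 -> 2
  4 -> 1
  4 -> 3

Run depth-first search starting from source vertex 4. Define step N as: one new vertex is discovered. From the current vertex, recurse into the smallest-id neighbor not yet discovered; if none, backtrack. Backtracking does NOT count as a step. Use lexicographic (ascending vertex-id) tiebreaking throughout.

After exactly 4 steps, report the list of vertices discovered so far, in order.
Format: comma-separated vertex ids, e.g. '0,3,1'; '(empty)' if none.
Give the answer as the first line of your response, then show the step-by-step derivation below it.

4,1,2,3

step 1: discover 4; path=4; order=4
step 2: discover 1; path=4>1; order=4,1
step 3: discover 2; path=4>1>2; order=4,1,2
step 4: discover 3; path=4>3; order=4,1,2,3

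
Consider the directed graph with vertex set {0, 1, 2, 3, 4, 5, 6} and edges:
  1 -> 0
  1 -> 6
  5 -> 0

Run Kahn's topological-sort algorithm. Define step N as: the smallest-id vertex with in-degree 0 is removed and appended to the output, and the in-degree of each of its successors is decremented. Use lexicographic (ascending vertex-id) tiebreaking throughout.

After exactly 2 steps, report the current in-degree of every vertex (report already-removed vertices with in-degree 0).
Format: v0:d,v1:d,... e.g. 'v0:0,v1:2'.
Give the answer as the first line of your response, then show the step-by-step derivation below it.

v0:1,v1:0,v2:0,v3:0,v4:0,v5:0,v6:0

step 1: output 1; order=[1]; indeg=(1,0,0,0,0,0,0)
step 2: output 2; order=[1,2]; indeg=(1,0,0,0,0,0,0)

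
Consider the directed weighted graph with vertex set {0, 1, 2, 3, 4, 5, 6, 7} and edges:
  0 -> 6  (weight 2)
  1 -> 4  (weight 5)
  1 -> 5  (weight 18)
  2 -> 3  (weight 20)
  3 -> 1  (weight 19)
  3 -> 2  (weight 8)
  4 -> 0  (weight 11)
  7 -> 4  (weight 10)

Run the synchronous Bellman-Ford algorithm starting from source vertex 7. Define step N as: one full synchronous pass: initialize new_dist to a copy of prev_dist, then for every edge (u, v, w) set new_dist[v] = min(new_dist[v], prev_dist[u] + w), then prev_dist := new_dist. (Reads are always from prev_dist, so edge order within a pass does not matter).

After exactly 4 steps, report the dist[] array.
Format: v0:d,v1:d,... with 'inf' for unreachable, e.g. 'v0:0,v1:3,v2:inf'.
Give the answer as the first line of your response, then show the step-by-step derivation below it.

v0:21,v1:inf,v2:inf,v3:inf,v4:10,v5:inf,v6:23,v7:0

step 1: dist = v0:inf,v1:inf,v2:inf,v3:inf,v4:10,v5:inf,v6:inf,v7:0
step 2: dist = v0:21,v1:inf,v2:inf,v3:inf,v4:10,v5:inf,v6:inf,v7:0
step 3: dist = v0:21,v1:inf,v2:inf,v3:inf,v4:10,v5:inf,v6:23,v7:0
step 4: dist = v0:21,v1:inf,v2:inf,v3:inf,v4:10,v5:inf,v6:23,v7:0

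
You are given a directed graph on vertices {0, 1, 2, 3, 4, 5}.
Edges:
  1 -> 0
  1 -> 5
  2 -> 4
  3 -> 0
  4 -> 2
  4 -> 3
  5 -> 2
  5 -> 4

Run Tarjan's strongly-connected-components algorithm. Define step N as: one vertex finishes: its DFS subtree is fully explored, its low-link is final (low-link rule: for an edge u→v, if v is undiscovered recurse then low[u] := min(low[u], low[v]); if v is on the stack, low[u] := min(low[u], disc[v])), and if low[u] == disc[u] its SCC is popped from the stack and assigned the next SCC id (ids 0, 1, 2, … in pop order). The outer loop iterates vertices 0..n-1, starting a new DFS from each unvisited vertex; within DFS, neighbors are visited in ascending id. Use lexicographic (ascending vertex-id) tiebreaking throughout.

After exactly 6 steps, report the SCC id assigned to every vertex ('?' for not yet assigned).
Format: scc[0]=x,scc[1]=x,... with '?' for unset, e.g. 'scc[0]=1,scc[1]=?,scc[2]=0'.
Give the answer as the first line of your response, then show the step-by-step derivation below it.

scc[0]=0,scc[1]=4,scc[2]=2,scc[3]=1,scc[4]=2,scc[5]=3

step 1: low=(low[0]=0,low[1]=?,low[2]=?,low[3]=?,low[4]=?,low[5]=?); scc=(scc[0]=0,scc[1]=?,scc[2]=?,scc[3]=?,scc[4]=?,scc[5]=?)
step 2: low=(low[0]=0,low[1]=1,low[2]=3,low[3]=5,low[4]=3,low[5]=2); scc=(scc[0]=0,scc[1]=?,scc[2]=?,scc[3]=1,scc[4]=?,scc[5]=?)
step 3: low=(low[0]=0,low[1]=1,low[2]=3,low[3]=5,low[4]=3,low[5]=2); scc=(scc[0]=0,scc[1]=?,scc[2]=?,scc[3]=1,scc[4]=?,scc[5]=?)
step 4: low=(low[0]=0,low[1]=1,low[2]=3,low[3]=5,low[4]=3,low[5]=2); scc=(scc[0]=0,scc[1]=?,scc[2]=2,scc[3]=1,scc[4]=2,scc[5]=?)
step 5: low=(low[0]=0,low[1]=1,low[2]=3,low[3]=5,low[4]=3,low[5]=2); scc=(scc[0]=0,scc[1]=?,scc[2]=2,scc[3]=1,scc[4]=2,scc[5]=3)
step 6: low=(low[0]=0,low[1]=1,low[2]=3,low[3]=5,low[4]=3,low[5]=2); scc=(scc[0]=0,scc[1]=4,scc[2]=2,scc[3]=1,scc[4]=2,scc[5]=3)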